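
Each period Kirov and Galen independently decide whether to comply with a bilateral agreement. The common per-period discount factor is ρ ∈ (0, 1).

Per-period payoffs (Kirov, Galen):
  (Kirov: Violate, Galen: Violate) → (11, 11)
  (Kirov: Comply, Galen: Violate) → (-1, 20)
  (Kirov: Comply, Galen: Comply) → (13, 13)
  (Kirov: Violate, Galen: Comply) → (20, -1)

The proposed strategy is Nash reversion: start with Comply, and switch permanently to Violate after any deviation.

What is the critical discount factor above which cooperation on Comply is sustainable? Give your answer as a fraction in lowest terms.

Cooperation forever yields 13 each period: 13/(1−ρ).
Deviating yields 20 once, then 11 forever: 20 + 11ρ/(1−ρ).
No profitable deviation requires 13/(1−ρ) ≥ 20 + 11ρ/(1−ρ).
Multiplying by (1−ρ): 13 ≥ 20(1−ρ) + 11ρ = 20 − 9ρ.
So 9ρ ≥ 7, i.e. ρ ≥ 7/9.

7/9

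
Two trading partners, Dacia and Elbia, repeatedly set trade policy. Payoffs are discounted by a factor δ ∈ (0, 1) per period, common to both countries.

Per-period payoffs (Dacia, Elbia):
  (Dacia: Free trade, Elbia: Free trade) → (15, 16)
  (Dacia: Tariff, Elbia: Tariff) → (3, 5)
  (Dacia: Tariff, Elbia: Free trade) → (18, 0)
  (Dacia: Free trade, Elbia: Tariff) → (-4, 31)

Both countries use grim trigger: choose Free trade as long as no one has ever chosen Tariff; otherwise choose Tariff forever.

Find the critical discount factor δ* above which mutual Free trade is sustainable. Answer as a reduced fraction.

Dacia: cooperation gives 15 each period; deviation gives 18 once then 3 forever.
  15/(1−δ) ≥ 18 + 3δ/(1−δ) ⇒ δ ≥ 3/15 = 1/5.
Elbia: cooperation gives 16 each period; deviation gives 31 once then 5 forever.
  δ ≥ 15/26.
Both must hold, so the binding constraint is Elbia's: δ ≥ 15/26.

15/26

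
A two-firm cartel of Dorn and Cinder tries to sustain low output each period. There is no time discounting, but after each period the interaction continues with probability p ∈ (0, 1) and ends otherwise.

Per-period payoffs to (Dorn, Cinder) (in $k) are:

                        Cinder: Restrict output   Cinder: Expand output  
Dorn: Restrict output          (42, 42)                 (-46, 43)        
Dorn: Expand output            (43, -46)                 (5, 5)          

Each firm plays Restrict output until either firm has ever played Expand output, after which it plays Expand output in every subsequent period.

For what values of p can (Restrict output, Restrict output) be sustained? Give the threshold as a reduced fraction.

Expected cooperation value is 42 + p·42 + p²·42 + … = 42/(1−p); deviation gives 43 + p·5/(1−p).
42 ≥ 43(1−p) + 5p ⇒ 38p ≥ 1 ⇒ p ≥ 1/38.

1/38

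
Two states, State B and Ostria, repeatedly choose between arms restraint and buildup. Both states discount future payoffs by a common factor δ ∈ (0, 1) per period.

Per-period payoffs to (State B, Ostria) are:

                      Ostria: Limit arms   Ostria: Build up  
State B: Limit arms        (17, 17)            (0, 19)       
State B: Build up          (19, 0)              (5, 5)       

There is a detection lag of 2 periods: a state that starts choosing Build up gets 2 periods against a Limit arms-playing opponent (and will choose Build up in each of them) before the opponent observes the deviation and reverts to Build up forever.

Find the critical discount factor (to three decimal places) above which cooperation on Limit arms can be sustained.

Deviating for the 2 undetected periods gains 19−17 = 2 per period over cooperation, then loses 17−5 = 12 per period forever once punishment starts.
Gain: 2(1 + δ + … + δ^1); loss: 12·δ^2/(1−δ).
No profitable deviation ⇔ 2(1−δ^2) ≤ 12·δ^2, i.e. δ^2 ≥ 2/(2+12) = 1/7.
Hence δ ≥ (1/7)^(1/2) ≈ 0.378.

0.378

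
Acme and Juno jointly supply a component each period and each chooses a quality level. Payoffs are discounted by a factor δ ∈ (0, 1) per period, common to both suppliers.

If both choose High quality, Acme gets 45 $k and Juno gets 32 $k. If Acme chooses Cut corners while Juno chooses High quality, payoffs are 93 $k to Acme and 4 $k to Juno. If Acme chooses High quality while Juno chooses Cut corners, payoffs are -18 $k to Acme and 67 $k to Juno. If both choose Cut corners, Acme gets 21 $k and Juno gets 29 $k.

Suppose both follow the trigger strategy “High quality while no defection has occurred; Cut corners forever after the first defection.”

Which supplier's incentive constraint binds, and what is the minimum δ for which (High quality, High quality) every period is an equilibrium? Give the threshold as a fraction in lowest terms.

Juno; δ ≥ 35/38

Acme's threshold: (93−45)/(93−21) = 2/3.
Juno's threshold: (67−32)/(67−29) = 35/38.
2/3 < 35/38, so Juno binds and δ* = 35/38.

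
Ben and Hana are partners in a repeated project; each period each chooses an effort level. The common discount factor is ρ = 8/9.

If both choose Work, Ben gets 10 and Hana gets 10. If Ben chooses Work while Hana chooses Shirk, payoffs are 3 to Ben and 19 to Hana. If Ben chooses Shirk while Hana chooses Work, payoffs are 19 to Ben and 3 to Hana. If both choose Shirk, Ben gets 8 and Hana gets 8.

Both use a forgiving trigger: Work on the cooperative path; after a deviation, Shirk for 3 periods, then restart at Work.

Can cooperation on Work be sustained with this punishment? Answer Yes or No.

No

A one-shot deviation gives 19 now, then 8 for 3 periods, then back to 10.
Gain from deviating: (19−10) today; loss: (10−8) in each of the next 3 periods.
No-deviation condition: (10−8)(ρ+…+ρ^3) ≥ 19−10, i.e. ρ+…+ρ^3 ≥ 9/2.
At ρ = 8/9: ρ+…+ρ^3 = 2.3813 < 4.5000.
So cooperation is not sustainable.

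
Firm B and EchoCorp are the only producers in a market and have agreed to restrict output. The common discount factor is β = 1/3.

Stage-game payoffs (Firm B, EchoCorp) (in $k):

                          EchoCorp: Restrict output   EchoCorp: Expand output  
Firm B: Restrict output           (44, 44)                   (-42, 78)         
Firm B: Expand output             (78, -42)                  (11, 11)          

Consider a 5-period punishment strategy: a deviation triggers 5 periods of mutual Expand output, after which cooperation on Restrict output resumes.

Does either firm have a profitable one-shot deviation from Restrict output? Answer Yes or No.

Comparing payoff streams over the 6 periods until play realigns: cooperate → 44(1+β+…+β^5); deviate → 78 + 11(β+…+β^5).
Cooperation is sustained iff (44−11)(β+…+β^5) ≥ 78−44.
β+…+β^5 = 1/3·(1−(1/3)^5)/(1−1/3) = 0.4979, and (78−44)/(44−11) = 1.0303.
0.4979 < 1.0303, so cooperation is not sustainable.

Yes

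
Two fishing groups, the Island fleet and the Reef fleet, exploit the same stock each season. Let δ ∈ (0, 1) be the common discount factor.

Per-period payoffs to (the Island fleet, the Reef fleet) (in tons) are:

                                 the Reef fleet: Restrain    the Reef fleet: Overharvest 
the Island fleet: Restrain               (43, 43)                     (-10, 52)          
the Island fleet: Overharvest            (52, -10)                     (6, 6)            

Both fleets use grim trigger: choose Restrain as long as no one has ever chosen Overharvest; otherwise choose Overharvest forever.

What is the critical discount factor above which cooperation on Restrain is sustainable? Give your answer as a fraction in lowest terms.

One-period gain from deviating is 52 − 43 = 9. The loss is 43 − 6 = 37 in every subsequent period, with present value 37·δ/(1−δ).
Deviation is unprofitable when 37·δ/(1−δ) ≥ 9, i.e. δ/(1−δ) ≥ 9/37.
Equivalently δ ≥ 9/(9+37) = 9/46.

9/46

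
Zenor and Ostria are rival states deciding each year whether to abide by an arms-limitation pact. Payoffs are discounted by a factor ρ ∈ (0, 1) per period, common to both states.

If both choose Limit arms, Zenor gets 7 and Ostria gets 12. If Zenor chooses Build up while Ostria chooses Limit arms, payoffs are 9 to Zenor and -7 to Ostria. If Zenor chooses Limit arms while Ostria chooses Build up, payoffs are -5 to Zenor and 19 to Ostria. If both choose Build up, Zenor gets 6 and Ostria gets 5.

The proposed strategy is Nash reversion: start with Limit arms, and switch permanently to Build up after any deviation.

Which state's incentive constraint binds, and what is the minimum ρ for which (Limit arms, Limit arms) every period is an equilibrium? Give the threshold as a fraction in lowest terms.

Zenor's threshold: (9−7)/(9−6) = 2/3.
Ostria's threshold: (19−12)/(19−5) = 1/2.
2/3 > 1/2, so Zenor binds and ρ* = 2/3.

Zenor; ρ ≥ 2/3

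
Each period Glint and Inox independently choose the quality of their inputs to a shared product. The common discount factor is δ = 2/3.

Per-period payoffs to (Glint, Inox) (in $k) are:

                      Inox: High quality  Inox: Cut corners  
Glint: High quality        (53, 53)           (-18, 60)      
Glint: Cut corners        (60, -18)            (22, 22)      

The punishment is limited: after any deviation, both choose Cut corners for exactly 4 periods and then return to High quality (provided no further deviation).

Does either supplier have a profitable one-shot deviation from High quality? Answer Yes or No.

IC: δ+…+δ^4 ≥ (60−53)/(53−22) = 7/31.
At δ = 2/3: partial sum = 1.6049 ≥ 0.2258. Cooperation sustainable.

No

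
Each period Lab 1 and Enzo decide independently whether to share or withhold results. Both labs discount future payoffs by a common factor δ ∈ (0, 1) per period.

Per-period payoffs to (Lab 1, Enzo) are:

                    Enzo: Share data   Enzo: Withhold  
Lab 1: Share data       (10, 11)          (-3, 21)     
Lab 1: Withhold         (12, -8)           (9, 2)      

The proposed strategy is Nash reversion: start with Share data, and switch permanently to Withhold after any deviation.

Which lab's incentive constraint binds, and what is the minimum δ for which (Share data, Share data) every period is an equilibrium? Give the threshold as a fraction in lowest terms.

Lab 1: cooperation gives 10 each period; deviation gives 12 once then 9 forever.
  10/(1−δ) ≥ 12 + 9δ/(1−δ) ⇒ δ ≥ 2/3.
Enzo: cooperation gives 11 each period; deviation gives 21 once then 2 forever.
  δ ≥ 10/19.
Both must hold, so the binding constraint is Lab 1's: δ ≥ 2/3.

Lab 1; δ ≥ 2/3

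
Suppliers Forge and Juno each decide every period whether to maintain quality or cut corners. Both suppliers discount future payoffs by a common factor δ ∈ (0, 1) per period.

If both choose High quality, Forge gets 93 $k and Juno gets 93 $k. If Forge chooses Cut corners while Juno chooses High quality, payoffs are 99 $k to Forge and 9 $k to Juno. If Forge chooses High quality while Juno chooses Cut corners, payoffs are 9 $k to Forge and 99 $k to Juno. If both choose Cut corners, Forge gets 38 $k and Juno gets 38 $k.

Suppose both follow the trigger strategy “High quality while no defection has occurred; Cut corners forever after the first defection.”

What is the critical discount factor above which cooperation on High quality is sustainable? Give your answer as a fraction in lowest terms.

6/61

Under grim trigger the critical discount factor is (T−C)/(T−P) with T = 99, C = 93, P = 38.
δ* = (99−93)/(99−38) = 6/61.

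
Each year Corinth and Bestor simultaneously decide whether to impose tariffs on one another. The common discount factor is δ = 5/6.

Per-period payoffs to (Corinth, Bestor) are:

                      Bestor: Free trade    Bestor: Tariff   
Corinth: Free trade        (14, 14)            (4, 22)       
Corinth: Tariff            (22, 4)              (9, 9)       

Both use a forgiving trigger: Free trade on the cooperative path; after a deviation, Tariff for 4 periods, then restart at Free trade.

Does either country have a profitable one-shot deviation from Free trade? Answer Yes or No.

No

A one-shot deviation gives 22 now, then 9 for 4 periods, then back to 14.
Gain from deviating: (22−14) today; loss: (14−9) in each of the next 4 periods.
No-deviation condition: (14−9)(δ+…+δ^4) ≥ 22−14, i.e. δ+…+δ^4 ≥ 8/5.
At δ = 5/6: δ+…+δ^4 = 2.5887 ≥ 1.6000.
So cooperation is sustainable.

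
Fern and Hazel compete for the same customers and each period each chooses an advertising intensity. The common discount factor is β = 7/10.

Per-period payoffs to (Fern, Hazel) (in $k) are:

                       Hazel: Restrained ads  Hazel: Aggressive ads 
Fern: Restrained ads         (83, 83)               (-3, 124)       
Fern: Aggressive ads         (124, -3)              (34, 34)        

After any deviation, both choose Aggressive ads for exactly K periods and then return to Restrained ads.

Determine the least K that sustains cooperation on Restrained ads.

Need Σ_{k=1}^{K} β^k ≥ (124−83)/(83−34) = 0.8367 at β = 7/10.
At K = 1 the sum is 0.7000 < 0.8367; at K = 2 it is 1.1900 ≥ 0.8367.
So the minimum punishment length is K = 2.

2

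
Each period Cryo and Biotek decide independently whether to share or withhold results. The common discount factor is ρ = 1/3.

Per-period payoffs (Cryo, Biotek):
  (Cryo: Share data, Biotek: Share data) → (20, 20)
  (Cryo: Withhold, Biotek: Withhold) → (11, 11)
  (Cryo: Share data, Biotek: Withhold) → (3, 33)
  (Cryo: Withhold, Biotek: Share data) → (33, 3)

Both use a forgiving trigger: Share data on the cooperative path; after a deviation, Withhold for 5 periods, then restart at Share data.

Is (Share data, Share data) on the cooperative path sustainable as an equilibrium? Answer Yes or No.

IC: ρ+…+ρ^5 ≥ (33−20)/(20−11) = 13/9.
At ρ = 1/3: partial sum = 0.4979 < 1.4444. Cooperation not sustainable.

No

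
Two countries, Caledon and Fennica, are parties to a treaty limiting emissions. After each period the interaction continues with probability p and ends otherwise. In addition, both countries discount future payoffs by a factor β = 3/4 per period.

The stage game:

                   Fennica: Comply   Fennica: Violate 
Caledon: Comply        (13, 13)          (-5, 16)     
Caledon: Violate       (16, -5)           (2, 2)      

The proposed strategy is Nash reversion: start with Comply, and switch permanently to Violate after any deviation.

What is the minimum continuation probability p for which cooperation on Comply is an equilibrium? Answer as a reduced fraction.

2/7

Expected continuation weight on next period's payoff is β·p = 3/4·p, which plays the role of the discount factor.
Cooperation requires 3/4·p ≥ (16−13)/(16−2) = 3/14, hence p ≥ 2/7.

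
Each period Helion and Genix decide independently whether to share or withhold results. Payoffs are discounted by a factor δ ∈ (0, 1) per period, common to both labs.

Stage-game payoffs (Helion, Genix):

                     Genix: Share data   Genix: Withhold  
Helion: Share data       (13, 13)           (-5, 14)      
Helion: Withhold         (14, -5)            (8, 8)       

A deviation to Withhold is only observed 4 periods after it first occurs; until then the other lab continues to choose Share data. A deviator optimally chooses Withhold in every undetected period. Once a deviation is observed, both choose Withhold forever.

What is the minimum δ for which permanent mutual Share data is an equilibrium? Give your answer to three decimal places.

0.639

The best deviation is to choose Withhold for all 4 undetected periods, earning 14 each, then 8 forever once detected.
Deviation value: 14(1−δ^4)/(1−δ) + 8δ^4/(1−δ); cooperation value: 13/(1−δ).
IC: 13 ≥ 14(1−δ^4) + 8δ^4 = 14 − 6δ^4.
So δ^4 ≥ 1/6, giving δ ≥ (1/6)^(1/4) ≈ 0.639.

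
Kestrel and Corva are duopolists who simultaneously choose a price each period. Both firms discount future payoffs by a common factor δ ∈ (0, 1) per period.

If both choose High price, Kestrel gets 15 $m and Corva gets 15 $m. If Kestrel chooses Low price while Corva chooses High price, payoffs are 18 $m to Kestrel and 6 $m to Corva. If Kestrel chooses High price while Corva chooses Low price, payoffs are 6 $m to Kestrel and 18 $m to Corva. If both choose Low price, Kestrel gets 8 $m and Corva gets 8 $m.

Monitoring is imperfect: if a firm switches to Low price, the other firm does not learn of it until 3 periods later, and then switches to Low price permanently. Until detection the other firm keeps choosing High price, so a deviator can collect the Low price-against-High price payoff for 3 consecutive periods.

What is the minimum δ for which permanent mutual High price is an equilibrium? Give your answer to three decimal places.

0.669

A deviator earns 18 for 3 periods, then 8 forever; cooperating earns 15 forever. Multiplying the IC by (1−δ):
15 ≥ 18(1−δ^3) + 8δ^3, so 10·δ^3 ≥ 3 and δ^3 ≥ 3/10.
δ ≥ (3/10)^(1/3) ≈ 0.669.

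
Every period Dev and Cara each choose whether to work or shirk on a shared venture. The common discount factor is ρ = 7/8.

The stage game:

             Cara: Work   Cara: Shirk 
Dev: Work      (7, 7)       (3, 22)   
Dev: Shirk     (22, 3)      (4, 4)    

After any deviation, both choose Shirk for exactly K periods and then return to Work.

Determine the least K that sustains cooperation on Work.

10

IC: ρ(1−ρ^K)/(1−ρ) ≥ (22−7)/(7−4) = 5.
With ρ = 7/8: need 1 − ρ^K ≥ 5·(1−7/8)/(7/8), i.e. ρ^K ≤ 0.2857.
Since (7/8)^9 = 0.3007 and (7/8)^10 = 0.2631, the smallest such K is 10.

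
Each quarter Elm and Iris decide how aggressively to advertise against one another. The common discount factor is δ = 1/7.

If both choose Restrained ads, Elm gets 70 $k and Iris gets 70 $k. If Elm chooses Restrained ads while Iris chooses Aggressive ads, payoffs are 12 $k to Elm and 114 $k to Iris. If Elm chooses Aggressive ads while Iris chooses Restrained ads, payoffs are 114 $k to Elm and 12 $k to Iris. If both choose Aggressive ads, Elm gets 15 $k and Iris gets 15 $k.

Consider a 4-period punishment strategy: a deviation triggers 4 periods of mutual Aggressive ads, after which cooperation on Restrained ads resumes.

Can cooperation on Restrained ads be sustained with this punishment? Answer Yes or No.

IC: δ+…+δ^4 ≥ (114−70)/(70−15) = 4/5.
At δ = 1/7: partial sum = 0.1666 < 0.8000. Cooperation not sustainable.

No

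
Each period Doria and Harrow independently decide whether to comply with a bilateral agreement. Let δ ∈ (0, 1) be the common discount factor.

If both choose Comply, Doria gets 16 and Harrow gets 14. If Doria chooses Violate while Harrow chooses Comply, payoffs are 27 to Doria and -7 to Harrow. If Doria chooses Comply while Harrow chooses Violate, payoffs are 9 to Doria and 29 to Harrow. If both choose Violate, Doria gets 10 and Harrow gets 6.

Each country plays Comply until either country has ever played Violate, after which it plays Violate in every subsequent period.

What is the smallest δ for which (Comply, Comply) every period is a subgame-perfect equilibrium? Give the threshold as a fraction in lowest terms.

15/23

Doria's threshold: (27−16)/(27−10) = 11/17.
Harrow's threshold: (29−14)/(29−6) = 15/23.
11/17 < 15/23, so Harrow binds and δ* = 15/23.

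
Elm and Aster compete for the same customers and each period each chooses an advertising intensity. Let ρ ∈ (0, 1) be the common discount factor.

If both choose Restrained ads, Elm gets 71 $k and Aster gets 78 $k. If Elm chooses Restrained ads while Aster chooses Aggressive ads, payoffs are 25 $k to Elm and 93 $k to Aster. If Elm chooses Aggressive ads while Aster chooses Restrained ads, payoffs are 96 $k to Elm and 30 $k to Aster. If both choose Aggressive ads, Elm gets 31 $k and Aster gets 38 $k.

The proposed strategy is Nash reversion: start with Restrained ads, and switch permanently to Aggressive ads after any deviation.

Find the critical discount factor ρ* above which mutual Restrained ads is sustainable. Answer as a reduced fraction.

Elm's threshold: (96−71)/(96−31) = 5/13.
Aster's threshold: (93−78)/(93−38) = 3/11.
5/13 > 3/11, so Elm binds and ρ* = 5/13.

5/13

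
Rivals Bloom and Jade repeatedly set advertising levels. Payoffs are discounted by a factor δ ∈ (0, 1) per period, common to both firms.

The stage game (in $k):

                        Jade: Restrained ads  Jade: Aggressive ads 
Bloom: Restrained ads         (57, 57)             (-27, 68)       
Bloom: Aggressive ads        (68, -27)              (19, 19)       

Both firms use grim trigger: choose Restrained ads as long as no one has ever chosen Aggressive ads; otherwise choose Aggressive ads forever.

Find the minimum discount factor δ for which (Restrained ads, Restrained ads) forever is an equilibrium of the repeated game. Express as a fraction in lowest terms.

11/49

Cooperation forever yields 57 each period: 57/(1−δ).
Deviating yields 68 once, then 19 forever: 68 + 19δ/(1−δ).
No profitable deviation requires 57/(1−δ) ≥ 68 + 19δ/(1−δ).
Multiplying by (1−δ): 57 ≥ 68(1−δ) + 19δ = 68 − 49δ.
So 49δ ≥ 11, i.e. δ ≥ 11/49.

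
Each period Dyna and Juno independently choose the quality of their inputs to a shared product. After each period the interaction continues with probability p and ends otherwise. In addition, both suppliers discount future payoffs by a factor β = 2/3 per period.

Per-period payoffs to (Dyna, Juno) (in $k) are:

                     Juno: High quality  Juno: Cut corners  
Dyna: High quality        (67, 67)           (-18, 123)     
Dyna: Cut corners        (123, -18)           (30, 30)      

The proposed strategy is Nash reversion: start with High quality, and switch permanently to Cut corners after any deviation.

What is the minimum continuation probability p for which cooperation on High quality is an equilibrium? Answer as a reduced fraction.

28/31

Expected continuation weight on next period's payoff is β·p = 2/3·p, which plays the role of the discount factor.
Cooperation requires 2/3·p ≥ (123−67)/(123−30) = 56/93, hence p ≥ 28/31.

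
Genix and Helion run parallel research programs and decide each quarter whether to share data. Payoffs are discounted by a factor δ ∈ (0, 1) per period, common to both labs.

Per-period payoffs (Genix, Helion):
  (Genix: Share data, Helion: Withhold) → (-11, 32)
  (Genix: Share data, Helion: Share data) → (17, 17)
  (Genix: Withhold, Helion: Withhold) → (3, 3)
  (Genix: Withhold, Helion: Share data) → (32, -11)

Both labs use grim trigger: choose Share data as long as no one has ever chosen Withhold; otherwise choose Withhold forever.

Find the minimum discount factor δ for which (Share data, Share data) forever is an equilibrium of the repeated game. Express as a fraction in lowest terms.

15/29

Under grim trigger the critical discount factor is (T−C)/(T−P) with T = 32, C = 17, P = 3.
δ* = (32−17)/(32−3) = 15/29.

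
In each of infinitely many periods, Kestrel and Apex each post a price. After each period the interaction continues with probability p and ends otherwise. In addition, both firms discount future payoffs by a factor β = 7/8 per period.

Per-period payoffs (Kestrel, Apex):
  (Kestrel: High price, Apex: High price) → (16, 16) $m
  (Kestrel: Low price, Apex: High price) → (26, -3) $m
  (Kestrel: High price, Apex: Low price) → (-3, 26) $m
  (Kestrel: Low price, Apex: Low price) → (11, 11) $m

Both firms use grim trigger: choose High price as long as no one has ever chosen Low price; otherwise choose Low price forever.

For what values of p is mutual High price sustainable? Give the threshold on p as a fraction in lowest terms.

Expected continuation weight on next period's payoff is β·p = 7/8·p, which plays the role of the discount factor.
Cooperation requires 7/8·p ≥ (26−16)/(26−11) = 2/3, hence p ≥ 16/21.

16/21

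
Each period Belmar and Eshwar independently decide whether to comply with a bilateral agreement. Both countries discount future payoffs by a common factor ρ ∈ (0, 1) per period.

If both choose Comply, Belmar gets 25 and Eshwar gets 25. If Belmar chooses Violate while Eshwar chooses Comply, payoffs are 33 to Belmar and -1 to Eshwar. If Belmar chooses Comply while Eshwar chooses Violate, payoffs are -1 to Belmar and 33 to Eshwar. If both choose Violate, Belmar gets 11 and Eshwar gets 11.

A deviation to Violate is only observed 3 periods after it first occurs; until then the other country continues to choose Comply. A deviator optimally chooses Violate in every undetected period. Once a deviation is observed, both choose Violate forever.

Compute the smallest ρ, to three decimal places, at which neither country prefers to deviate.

0.714

Deviating for the 3 undetected periods gains 33−25 = 8 per period over cooperation, then loses 25−11 = 14 per period forever once punishment starts.
Gain: 8(1 + ρ + … + ρ^2); loss: 14·ρ^3/(1−ρ).
No profitable deviation ⇔ 8(1−ρ^3) ≤ 14·ρ^3, i.e. ρ^3 ≥ 8/(8+14) = 4/11.
Hence ρ ≥ (4/11)^(1/3) ≈ 0.714.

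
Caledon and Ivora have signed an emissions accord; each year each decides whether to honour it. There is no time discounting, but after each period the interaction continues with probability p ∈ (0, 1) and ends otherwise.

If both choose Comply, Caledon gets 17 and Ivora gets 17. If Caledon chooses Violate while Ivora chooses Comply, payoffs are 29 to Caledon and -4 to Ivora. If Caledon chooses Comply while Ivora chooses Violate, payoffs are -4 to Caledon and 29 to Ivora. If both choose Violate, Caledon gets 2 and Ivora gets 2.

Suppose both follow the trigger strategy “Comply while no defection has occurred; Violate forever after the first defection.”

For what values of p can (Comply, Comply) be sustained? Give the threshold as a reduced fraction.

With no time discounting, the continuation probability p plays the role of the discount factor.
Grim-trigger IC: 17/(1−p) ≥ 29 + 2p/(1−p) ⇒ p ≥ (29−17)/(29−2) = 4/9.

4/9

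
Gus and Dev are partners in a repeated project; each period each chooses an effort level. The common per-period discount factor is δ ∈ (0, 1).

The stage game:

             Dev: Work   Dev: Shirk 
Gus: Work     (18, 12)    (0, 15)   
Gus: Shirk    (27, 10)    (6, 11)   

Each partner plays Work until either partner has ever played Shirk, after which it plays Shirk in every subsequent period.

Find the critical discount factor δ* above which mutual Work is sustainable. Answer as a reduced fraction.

Gus's threshold: (27−18)/(27−6) = 3/7.
Dev's threshold: (15−12)/(15−11) = 3/4.
3/7 < 3/4, so Dev binds and δ* = 3/4.

3/4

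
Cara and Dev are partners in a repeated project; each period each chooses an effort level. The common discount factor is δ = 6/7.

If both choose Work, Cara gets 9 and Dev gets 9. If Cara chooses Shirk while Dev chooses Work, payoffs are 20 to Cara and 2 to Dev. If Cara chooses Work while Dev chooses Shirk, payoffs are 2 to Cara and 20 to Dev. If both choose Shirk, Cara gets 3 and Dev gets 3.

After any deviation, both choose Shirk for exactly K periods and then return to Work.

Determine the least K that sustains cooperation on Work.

3

Need Σ_{k=1}^{K} δ^k ≥ (20−9)/(9−3) = 1.8333 at δ = 6/7.
At K = 2 the sum is 1.5918 < 1.8333; at K = 3 it is 2.2216 ≥ 1.8333.
So the minimum punishment length is K = 3.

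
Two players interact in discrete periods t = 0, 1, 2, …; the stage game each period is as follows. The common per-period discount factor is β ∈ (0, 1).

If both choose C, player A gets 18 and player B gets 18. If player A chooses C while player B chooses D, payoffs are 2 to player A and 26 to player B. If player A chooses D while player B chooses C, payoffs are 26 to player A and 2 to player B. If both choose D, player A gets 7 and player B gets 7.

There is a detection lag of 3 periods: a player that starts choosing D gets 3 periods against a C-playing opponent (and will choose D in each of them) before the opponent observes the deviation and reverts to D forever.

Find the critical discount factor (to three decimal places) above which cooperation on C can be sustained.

0.750

Deviating for the 3 undetected periods gains 26−18 = 8 per period over cooperation, then loses 18−7 = 11 per period forever once punishment starts.
Gain: 8(1 + β + … + β^2); loss: 11·β^3/(1−β).
No profitable deviation ⇔ 8(1−β^3) ≤ 11·β^3, i.e. β^3 ≥ 8/(8+11) = 8/19.
Hence β ≥ (8/19)^(1/3) ≈ 0.750.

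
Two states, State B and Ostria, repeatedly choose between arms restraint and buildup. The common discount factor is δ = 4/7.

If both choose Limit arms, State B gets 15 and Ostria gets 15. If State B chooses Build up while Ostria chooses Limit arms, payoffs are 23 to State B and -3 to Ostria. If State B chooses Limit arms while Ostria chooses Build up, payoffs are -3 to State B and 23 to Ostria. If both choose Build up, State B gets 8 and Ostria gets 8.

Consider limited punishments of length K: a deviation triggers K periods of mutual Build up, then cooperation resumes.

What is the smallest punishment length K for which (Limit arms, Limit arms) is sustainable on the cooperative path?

IC: δ(1−δ^K)/(1−δ) ≥ (23−15)/(15−8) = 8/7.
With δ = 4/7: need 1 − δ^K ≥ 8/7·(1−4/7)/(4/7), i.e. δ^K ≤ 0.1429.
Since (4/7)^3 = 0.1866 and (4/7)^4 = 0.1066, the smallest such K is 4.

4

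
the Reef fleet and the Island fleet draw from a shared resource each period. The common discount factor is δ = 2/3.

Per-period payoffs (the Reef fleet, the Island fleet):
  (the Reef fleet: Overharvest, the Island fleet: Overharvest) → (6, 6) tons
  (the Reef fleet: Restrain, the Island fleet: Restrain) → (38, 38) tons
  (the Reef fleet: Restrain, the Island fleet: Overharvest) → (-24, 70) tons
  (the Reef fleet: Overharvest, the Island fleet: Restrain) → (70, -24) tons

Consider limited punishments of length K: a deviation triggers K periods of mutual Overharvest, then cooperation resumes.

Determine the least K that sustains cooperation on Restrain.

2

IC: δ(1−δ^K)/(1−δ) ≥ (70−38)/(38−6) = 1.
With δ = 2/3: need 1 − δ^K ≥ 1·(1−2/3)/(2/3), i.e. δ^K ≤ 0.5000.
Since (2/3)^1 = 0.6667 and (2/3)^2 = 0.4444, the smallest such K is 2.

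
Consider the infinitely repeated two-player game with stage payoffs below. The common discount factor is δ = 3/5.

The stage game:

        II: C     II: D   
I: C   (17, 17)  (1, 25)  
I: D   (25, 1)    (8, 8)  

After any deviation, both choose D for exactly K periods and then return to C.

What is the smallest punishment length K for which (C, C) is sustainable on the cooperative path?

2

No profitable deviation requires (17−8)(δ+…+δ^K) ≥ 25−17, i.e. δ+…+δ^K ≥ 8/9 ≈ 0.8889.
With δ = 3/5, the partial sums are K=1: 0.6000, K=2: 0.9600.
K = 2 is the first length at which the sum reaches 0.8889.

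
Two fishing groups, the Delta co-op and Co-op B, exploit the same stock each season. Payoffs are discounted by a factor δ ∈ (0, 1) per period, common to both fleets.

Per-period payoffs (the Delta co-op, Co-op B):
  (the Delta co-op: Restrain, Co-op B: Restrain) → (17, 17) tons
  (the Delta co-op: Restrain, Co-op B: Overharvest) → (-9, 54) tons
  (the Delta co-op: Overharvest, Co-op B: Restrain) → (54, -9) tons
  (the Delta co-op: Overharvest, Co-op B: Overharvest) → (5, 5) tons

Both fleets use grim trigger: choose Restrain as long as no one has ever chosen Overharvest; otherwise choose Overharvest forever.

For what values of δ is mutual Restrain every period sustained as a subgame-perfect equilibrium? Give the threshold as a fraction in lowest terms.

17/(1−δ) ≥ 54 + 5δ/(1−δ)
17 ≥ 54 − 49δ
δ ≥ 37/49.

37/49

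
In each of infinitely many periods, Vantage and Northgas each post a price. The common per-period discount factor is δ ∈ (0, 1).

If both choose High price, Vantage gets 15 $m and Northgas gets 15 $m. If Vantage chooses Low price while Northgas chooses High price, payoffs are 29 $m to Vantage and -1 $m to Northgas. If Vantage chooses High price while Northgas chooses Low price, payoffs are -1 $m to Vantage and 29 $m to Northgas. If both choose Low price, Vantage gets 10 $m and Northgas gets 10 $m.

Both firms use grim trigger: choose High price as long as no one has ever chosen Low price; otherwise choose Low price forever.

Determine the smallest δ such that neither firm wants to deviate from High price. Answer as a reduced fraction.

14/19

Cooperation forever yields 15 each period: 15/(1−δ).
Deviating yields 29 once, then 10 forever: 29 + 10δ/(1−δ).
No profitable deviation requires 15/(1−δ) ≥ 29 + 10δ/(1−δ).
Multiplying by (1−δ): 15 ≥ 29(1−δ) + 10δ = 29 − 19δ.
So 19δ ≥ 14, i.e. δ ≥ 14/19.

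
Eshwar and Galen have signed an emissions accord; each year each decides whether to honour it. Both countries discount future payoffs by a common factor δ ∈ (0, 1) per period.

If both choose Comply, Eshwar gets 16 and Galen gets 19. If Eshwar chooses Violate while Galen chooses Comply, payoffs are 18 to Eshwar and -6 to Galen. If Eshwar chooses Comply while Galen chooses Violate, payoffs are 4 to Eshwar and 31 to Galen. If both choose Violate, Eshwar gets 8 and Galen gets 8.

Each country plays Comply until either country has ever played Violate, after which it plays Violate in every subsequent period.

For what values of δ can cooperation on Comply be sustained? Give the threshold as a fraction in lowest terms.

Eshwar: cooperation gives 16 each period; deviation gives 18 once then 8 forever.
  16/(1−δ) ≥ 18 + 8δ/(1−δ) ⇒ δ ≥ 2/10 = 1/5.
Galen: cooperation gives 19 each period; deviation gives 31 once then 8 forever.
  δ ≥ 12/23.
Both must hold, so the binding constraint is Galen's: δ ≥ 12/23.

12/23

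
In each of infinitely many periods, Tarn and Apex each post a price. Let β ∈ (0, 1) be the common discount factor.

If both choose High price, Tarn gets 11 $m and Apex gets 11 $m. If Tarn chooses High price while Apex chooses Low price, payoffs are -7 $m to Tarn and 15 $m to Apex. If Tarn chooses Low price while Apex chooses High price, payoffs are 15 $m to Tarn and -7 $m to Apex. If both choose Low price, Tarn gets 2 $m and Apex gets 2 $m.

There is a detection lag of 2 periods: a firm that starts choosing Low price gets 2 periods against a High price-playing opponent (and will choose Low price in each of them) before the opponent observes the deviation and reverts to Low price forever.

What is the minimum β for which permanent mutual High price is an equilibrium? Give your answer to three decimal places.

Deviating for the 2 undetected periods gains 15−11 = 4 per period over cooperation, then loses 11−2 = 9 per period forever once punishment starts.
Gain: 4(1 + β + … + β^1); loss: 9·β^2/(1−β).
No profitable deviation ⇔ 4(1−β^2) ≤ 9·β^2, i.e. β^2 ≥ 4/(4+9) = 4/13.
Hence β ≥ (4/13)^(1/2) ≈ 0.555.

0.555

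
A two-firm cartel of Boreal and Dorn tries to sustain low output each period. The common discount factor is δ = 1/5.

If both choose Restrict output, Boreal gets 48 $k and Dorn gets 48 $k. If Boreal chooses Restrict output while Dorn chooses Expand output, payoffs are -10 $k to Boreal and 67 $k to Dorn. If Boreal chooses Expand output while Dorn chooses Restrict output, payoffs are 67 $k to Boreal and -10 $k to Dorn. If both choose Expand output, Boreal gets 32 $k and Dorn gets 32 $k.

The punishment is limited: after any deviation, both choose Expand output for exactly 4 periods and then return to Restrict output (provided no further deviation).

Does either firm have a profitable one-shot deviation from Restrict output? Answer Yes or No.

Comparing payoff streams over the 5 periods until play realigns: cooperate → 48(1+δ+…+δ^4); deviate → 67 + 32(δ+…+δ^4).
Cooperation is sustained iff (48−32)(δ+…+δ^4) ≥ 67−48.
δ+…+δ^4 = 1/5·(1−(1/5)^4)/(1−1/5) = 0.2496, and (67−48)/(48−32) = 1.1875.
0.2496 < 1.1875, so cooperation is not sustainable.

Yes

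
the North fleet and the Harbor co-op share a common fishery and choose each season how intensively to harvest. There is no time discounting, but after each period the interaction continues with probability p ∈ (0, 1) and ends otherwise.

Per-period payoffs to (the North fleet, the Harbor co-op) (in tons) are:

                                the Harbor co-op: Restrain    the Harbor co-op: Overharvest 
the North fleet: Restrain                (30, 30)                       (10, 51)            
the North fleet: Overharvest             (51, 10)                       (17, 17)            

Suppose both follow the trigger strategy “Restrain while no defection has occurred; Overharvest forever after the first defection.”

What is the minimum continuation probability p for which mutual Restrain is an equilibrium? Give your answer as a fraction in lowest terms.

With no time discounting, the continuation probability p plays the role of the discount factor.
Grim-trigger IC: 30/(1−p) ≥ 51 + 17p/(1−p) ⇒ p ≥ (51−30)/(51−17) = 21/34.

21/34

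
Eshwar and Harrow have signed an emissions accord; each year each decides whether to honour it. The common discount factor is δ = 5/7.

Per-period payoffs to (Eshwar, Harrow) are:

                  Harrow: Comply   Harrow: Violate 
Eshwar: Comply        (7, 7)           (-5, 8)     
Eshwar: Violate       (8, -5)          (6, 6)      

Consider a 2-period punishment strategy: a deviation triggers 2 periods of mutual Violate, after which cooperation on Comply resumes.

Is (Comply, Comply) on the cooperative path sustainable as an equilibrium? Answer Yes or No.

Comparing payoff streams over the 3 periods until play realigns: cooperate → 7(1+δ+…+δ^2); deviate → 8 + 6(δ+…+δ^2).
Cooperation is sustained iff (7−6)(δ+…+δ^2) ≥ 8−7.
δ+…+δ^2 = 5/7·(1−(5/7)^2)/(1−5/7) = 1.2245, and (8−7)/(7−6) = 1.0000.
1.2245 ≥ 1.0000, so cooperation is sustainable.

Yes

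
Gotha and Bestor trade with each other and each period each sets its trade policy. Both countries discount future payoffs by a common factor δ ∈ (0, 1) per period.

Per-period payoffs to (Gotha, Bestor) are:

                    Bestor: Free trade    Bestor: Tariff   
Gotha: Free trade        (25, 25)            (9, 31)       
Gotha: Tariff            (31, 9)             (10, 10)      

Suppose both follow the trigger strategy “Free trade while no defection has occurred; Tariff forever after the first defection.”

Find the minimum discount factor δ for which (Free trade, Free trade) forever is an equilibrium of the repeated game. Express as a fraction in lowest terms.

Under grim trigger the critical discount factor is (T−C)/(T−P) with T = 31, C = 25, P = 10.
δ* = (31−25)/(31−10) = 6/21 = 2/7.

2/7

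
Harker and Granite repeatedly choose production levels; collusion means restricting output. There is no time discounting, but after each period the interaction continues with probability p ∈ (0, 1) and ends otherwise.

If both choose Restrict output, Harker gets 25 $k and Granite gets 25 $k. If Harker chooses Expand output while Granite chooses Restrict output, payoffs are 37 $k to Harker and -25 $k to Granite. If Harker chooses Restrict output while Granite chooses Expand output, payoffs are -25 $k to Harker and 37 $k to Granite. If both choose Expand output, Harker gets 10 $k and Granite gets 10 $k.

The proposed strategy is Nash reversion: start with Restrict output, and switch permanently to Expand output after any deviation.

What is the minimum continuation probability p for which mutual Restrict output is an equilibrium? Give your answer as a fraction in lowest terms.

4/9

With no time discounting, the continuation probability p plays the role of the discount factor.
Grim-trigger IC: 25/(1−p) ≥ 37 + 10p/(1−p) ⇒ p ≥ (37−25)/(37−10) = 4/9.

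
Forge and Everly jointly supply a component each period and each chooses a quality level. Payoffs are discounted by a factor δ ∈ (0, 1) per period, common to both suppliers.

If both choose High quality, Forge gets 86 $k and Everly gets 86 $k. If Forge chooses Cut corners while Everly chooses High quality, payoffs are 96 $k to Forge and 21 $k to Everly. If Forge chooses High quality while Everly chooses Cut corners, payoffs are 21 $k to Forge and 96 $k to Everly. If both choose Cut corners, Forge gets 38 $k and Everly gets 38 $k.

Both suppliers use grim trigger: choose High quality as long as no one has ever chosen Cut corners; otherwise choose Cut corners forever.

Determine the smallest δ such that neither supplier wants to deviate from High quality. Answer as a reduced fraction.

One-period gain from deviating is 96 − 86 = 10. The loss is 86 − 38 = 48 in every subsequent period, with present value 48·δ/(1−δ).
Deviation is unprofitable when 48·δ/(1−δ) ≥ 10, i.e. δ/(1−δ) ≥ 5/24.
Equivalently δ ≥ 10/(10+48) = 5/29.

5/29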